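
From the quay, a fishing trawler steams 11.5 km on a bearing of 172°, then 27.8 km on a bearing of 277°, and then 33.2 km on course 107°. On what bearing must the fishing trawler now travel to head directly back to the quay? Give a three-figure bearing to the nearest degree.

342°

Leg 1 (172°, 11.5 km): east 11.5 sin 172° = 1.60, north 11.5 cos 172° = -11.39
Leg 2 (277°, 27.8 km): east 27.8 sin 277° = -27.59, north 27.8 cos 277° = 3.39
Leg 3 (107°, 33.2 km): east 33.2 sin 107° = 31.75, north 33.2 cos 107° = -9.71
Net displacement: 5.76 east, -17.71 north. Direction back to start is (-5.76, 17.71): bearing = atan2(-5.76, 17.71) mod 360° = 341.99° ≈ 342°.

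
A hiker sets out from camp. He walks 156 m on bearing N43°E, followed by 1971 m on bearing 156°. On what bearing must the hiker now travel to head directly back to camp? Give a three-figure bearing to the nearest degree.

Leg 1 (N43°E, 156 m): east 156 sin 43° = 106.39, north 156 cos 43° = 114.09
Leg 2 (156°, 1971 m): east 1971 sin 156° = 801.68, north 1971 cos 156° = -1800.60
Net displacement: 908.07 east, -1686.51 north. Direction back to start is (-908.07, 1686.51): bearing = atan2(-908.07, 1686.51) mod 360° = 331.70° ≈ 332°.

332°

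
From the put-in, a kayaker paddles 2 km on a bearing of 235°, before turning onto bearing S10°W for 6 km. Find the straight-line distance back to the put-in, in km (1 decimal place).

Leg 1 (235°, 2 km): east 2 sin 235° = -1.64, north 2 cos 235° = -1.15
Leg 2 (S10°W, 6 km): east 6 sin 190° = -1.04, north 6 cos 190° = -5.91
Net: -2.68 east, -7.06 north. Distance = √((-2.68)² + (-7.06)²) = 7.548 km.

7.5 km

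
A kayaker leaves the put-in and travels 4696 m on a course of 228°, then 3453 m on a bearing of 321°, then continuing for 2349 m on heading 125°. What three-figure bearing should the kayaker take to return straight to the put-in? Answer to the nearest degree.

Leg 1 (228°, 4696 m): east 4696 sin 228° = -3489.81, north 4696 cos 228° = -3142.24
Leg 2 (321°, 3453 m): east 3453 sin 321° = -2173.04, north 3453 cos 321° = 2683.49
Leg 3 (125°, 2349 m): east 2349 sin 125° = 1924.19, north 2349 cos 125° = -1347.33
Net displacement: -3738.66 east, -1806.08 north. Direction back to start is (3738.66, 1806.08): bearing = atan2(3738.66, 1806.08) mod 360° = 64.22° ≈ 064°.

064°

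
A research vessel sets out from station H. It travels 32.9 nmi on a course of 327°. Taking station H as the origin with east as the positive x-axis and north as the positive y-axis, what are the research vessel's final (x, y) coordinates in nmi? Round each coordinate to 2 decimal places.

(-17.92, 27.59)

Leg 1 (327°, 32.9 nmi): east 32.9 sin 327° = -17.92, north 32.9 cos 327° = 27.59
Summing: -17.92 nmi east, 27.59 nmi north → (-17.92, 27.59).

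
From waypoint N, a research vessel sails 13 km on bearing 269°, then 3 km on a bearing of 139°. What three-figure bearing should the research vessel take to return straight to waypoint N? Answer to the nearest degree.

Leg 1 (269°, 13 km): east 13 sin 269° = -13.00, north 13 cos 269° = -0.23
Leg 2 (139°, 3 km): east 3 sin 139° = 1.97, north 3 cos 139° = -2.26
Net displacement: -11.03 east, -2.49 north. Direction back to start is (11.03, 2.49): bearing = atan2(11.03, 2.49) mod 360° = 77.27° ≈ 077°.

077°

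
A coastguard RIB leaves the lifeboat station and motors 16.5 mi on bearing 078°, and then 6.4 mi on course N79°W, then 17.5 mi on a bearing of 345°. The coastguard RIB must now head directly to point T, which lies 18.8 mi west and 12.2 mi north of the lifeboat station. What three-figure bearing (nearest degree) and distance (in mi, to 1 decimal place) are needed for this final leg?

249°, 25.9 mi

Leg 1 (078°, 16.5 mi): east 16.5 sin 78° = 16.14, north 16.5 cos 78° = 3.43
Leg 2 (N79°W, 6.4 mi): east 6.4 sin 281° = -6.28, north 6.4 cos 281° = 1.22
Leg 3 (345°, 17.5 mi): east 17.5 sin 345° = -4.53, north 17.5 cos 345° = 16.90
Current position: (5.33, 21.56). Target: (-18.8, 12.2). Remaining: Δeast = -24.13, Δnorth = -9.36.
Bearing = atan2(-24.13, -9.36) mod 360° = 248.81°; distance = √((-24.13)² + (-9.36)²) = 25.878 mi.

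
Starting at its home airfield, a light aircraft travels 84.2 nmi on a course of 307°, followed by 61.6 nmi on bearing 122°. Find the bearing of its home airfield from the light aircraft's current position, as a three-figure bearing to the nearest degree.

140°

Leg 1 (307°, 84.2 nmi): east 84.2 sin 307° = -67.25, north 84.2 cos 307° = 50.67
Leg 2 (122°, 61.6 nmi): east 61.6 sin 122° = 52.24, north 61.6 cos 122° = -32.64
Net displacement: -15.01 east, 18.03 north. Direction back to start is (15.01, -18.03): bearing = atan2(15.01, -18.03) mod 360° = 140.23° ≈ 140°.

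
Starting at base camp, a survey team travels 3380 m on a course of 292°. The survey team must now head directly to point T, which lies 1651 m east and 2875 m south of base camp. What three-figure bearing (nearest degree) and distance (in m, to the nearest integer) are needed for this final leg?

Leg 1 (292°, 3380 m): east 3380 sin 292° = -3133.88, north 3380 cos 292° = 1266.17
Current position: (-3133.88, 1266.17). Target: (1651, -2875). Remaining: Δeast = 4784.88, Δnorth = -4141.17.
Bearing = atan2(4784.88, -4141.17) mod 360° = 130.88°; distance = √((4784.88)² + (-4141.17)²) = 6328.063 m.

131°, 6328 m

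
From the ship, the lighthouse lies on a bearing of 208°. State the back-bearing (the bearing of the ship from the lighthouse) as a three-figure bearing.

028°

Back-bearing = 208° − 180° = 028°.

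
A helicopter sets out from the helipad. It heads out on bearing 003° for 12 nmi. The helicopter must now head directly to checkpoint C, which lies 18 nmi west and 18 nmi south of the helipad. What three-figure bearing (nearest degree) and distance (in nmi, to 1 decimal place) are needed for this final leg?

212°, 35.3 nmi

Leg 1 (003°, 12 nmi): east 12 sin 3° = 0.63, north 12 cos 3° = 11.98
Current position: (0.63, 11.98). Target: (-18, -18). Remaining: Δeast = -18.63, Δnorth = -29.98.
Bearing = atan2(-18.63, -29.98) mod 360° = 211.85°; distance = √((-18.63)² + (-29.98)²) = 35.299 nmi.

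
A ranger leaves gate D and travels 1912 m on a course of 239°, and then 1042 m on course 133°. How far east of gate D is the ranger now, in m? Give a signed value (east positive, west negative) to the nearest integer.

Leg 1 (239°, 1912 m): east 1912 sin 239° = -1638.90, north 1912 cos 239° = -984.75
Leg 2 (133°, 1042 m): east 1042 sin 133° = 762.07, north 1042 cos 133° = -710.64
Net east component: -876.83 m.

-877 m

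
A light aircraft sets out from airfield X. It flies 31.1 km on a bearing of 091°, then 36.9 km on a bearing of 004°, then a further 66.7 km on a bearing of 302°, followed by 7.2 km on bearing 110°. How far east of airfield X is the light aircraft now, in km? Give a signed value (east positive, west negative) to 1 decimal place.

Leg 1 (091°, 31.1 km): east 31.1 sin 91° = 31.10, north 31.1 cos 91° = -0.54
Leg 2 (004°, 36.9 km): east 36.9 sin 4° = 2.57, north 36.9 cos 4° = 36.81
Leg 3 (302°, 66.7 km): east 66.7 sin 302° = -56.56, north 66.7 cos 302° = 35.35
Leg 4 (110°, 7.2 km): east 7.2 sin 110° = 6.77, north 7.2 cos 110° = -2.46
Net east component: -16.13 km.

-16.1 km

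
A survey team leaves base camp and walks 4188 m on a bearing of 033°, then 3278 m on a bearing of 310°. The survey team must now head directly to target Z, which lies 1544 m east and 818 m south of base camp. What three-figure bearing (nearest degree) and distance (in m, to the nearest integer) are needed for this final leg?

Leg 1 (033°, 4188 m): east 4188 sin 33° = 2280.95, north 4188 cos 33° = 3512.35
Leg 2 (310°, 3278 m): east 3278 sin 310° = -2511.09, north 3278 cos 310° = 2107.06
Current position: (-230.15, 5619.41). Target: (1544, -818). Remaining: Δeast = 1774.15, Δnorth = -6437.41.
Bearing = atan2(1774.15, -6437.41) mod 360° = 164.59°; distance = √((1774.15)² + (-6437.41)²) = 6677.413 m.

165°, 6677 m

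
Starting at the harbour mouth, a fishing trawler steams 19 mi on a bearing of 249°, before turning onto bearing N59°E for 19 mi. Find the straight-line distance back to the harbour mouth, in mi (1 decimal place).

3.3 mi

Leg 1 (249°, 19 mi): east 19 sin 249° = -17.74, north 19 cos 249° = -6.81
Leg 2 (N59°E, 19 mi): east 19 sin 59° = 16.29, north 19 cos 59° = 9.79
Net: -1.45 east, 2.98 north. Distance = √((-1.45)² + (2.98)²) = 3.312 mi.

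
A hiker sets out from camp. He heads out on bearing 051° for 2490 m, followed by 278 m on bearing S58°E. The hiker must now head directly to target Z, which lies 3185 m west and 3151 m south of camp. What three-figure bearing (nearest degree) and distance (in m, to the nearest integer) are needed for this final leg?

Leg 1 (051°, 2490 m): east 2490 sin 51° = 1935.09, north 2490 cos 51° = 1567.01
Leg 2 (S58°E, 278 m): east 278 sin 122° = 235.76, north 278 cos 122° = -147.32
Current position: (2170.85, 1419.69). Target: (-3185, -3151). Remaining: Δeast = -5355.85, Δnorth = -4570.69.
Bearing = atan2(-5355.85, -4570.69) mod 360° = 229.52°; distance = √((-5355.85)² + (-4570.69)²) = 7041.047 m.

230°, 7041 m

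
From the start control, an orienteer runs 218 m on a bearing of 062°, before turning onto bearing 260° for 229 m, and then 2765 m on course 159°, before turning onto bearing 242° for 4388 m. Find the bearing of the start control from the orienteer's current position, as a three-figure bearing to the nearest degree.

032°

Leg 1 (062°, 218 m): east 218 sin 62° = 192.48, north 218 cos 62° = 102.34
Leg 2 (260°, 229 m): east 229 sin 260° = -225.52, north 229 cos 260° = -39.77
Leg 3 (159°, 2765 m): east 2765 sin 159° = 990.89, north 2765 cos 159° = -2581.35
Leg 4 (242°, 4388 m): east 4388 sin 242° = -3874.37, north 4388 cos 242° = -2060.04
Net displacement: -2916.53 east, -4578.81 north. Direction back to start is (2916.53, 4578.81): bearing = atan2(2916.53, 4578.81) mod 360° = 32.50° ≈ 032°.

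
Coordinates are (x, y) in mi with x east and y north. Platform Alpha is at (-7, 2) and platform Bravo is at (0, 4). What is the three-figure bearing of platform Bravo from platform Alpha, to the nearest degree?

Δeast = 0 − -7 = 7.00; Δnorth = 4 − 2 = 2.00.
Bearing = atan2(Δeast, Δnorth) mod 360° = 74.05° ≈ 074°.

074°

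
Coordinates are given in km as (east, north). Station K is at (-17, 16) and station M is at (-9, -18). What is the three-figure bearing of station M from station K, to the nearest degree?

Δeast = -9 − -17 = 8.00; Δnorth = -18 − 16 = -34.00.
Bearing = atan2(Δeast, Δnorth) mod 360° = 166.76° ≈ 167°.

167°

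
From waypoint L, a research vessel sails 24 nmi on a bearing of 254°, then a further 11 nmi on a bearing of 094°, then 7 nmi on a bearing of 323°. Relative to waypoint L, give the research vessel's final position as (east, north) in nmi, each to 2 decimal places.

Leg 1 (254°, 24 nmi): east 24 sin 254° = -23.07, north 24 cos 254° = -6.62
Leg 2 (094°, 11 nmi): east 11 sin 94° = 10.97, north 11 cos 94° = -0.77
Leg 3 (323°, 7 nmi): east 7 sin 323° = -4.21, north 7 cos 323° = 5.59
Summing: -16.31 nmi east, -1.79 nmi north → (-16.31, -1.79).

(-16.31, -1.79)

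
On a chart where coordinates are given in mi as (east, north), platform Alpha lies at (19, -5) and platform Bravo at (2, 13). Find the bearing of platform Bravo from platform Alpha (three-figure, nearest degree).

Δeast = 2 − 19 = -17.00; Δnorth = 13 − -5 = 18.00.
Bearing = atan2(Δeast, Δnorth) mod 360° = 316.64° ≈ 317°.

317°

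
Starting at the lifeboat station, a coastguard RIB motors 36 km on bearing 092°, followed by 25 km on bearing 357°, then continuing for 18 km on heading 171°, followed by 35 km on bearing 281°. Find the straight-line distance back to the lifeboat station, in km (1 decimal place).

Leg 1 (092°, 36 km): east 36 sin 92° = 35.98, north 36 cos 92° = -1.26
Leg 2 (357°, 25 km): east 25 sin 357° = -1.31, north 25 cos 357° = 24.97
Leg 3 (171°, 18 km): east 18 sin 171° = 2.82, north 18 cos 171° = -17.78
Leg 4 (281°, 35 km): east 35 sin 281° = -34.36, north 35 cos 281° = 6.68
Net: 3.13 east, 12.61 north. Distance = √((3.13)² + (12.61)²) = 12.992 km.

13.0 km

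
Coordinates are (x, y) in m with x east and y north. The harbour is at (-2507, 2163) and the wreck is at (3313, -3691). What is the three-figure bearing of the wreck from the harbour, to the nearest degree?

135°

Δeast = 3313 − -2507 = 5820.00; Δnorth = -3691 − 2163 = -5854.00.
Bearing = atan2(Δeast, Δnorth) mod 360° = 135.17° ≈ 135°.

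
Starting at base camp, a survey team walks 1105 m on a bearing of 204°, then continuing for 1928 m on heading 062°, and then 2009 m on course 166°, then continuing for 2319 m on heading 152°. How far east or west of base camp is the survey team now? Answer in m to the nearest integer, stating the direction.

2828 m east

Leg 1 (204°, 1105 m): east 1105 sin 204° = -449.44, north 1105 cos 204° = -1009.47
Leg 2 (062°, 1928 m): east 1928 sin 62° = 1702.32, north 1928 cos 62° = 905.14
Leg 3 (166°, 2009 m): east 2009 sin 166° = 486.02, north 2009 cos 166° = -1949.32
Leg 4 (152°, 2319 m): east 2319 sin 152° = 1088.70, north 2319 cos 152° = -2047.56
Net east component: 2827.60 m.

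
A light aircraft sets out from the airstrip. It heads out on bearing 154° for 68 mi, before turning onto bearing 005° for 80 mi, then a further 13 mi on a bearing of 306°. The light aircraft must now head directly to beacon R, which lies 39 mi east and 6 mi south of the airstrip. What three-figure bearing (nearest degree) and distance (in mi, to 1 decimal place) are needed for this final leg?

158°, 34.6 mi

Leg 1 (154°, 68 mi): east 68 sin 154° = 29.81, north 68 cos 154° = -61.12
Leg 2 (005°, 80 mi): east 80 sin 5° = 6.97, north 80 cos 5° = 79.70
Leg 3 (306°, 13 mi): east 13 sin 306° = -10.52, north 13 cos 306° = 7.64
Current position: (26.26, 26.22). Target: (39, -6). Remaining: Δeast = 12.74, Δnorth = -32.22.
Bearing = atan2(12.74, -32.22) mod 360° = 158.43°; distance = √((12.74)² + (-32.22)²) = 34.645 mi.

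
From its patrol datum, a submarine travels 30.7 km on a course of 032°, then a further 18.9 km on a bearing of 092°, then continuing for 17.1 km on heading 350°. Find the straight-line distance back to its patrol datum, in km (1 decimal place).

Leg 1 (032°, 30.7 km): east 30.7 sin 32° = 16.27, north 30.7 cos 32° = 26.04
Leg 2 (092°, 18.9 km): east 18.9 sin 92° = 18.89, north 18.9 cos 92° = -0.66
Leg 3 (350°, 17.1 km): east 17.1 sin 350° = -2.97, north 17.1 cos 350° = 16.84
Net: 32.19 east, 42.22 north. Distance = √((32.19)² + (42.22)²) = 53.087 km.

53.1 km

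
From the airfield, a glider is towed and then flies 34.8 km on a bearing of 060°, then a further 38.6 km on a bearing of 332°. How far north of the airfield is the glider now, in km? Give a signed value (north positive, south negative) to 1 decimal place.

Leg 1 (060°, 34.8 km): east 34.8 sin 60° = 30.14, north 34.8 cos 60° = 17.40
Leg 2 (332°, 38.6 km): east 38.6 sin 332° = -18.12, north 38.6 cos 332° = 34.08
Net north component: 51.48 km.

51.5 km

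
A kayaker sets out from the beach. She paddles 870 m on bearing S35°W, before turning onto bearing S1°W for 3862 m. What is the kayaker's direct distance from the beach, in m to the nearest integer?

4609 m

Leg 1 (S35°W, 870 m): east 870 sin 215° = -499.01, north 870 cos 215° = -712.66
Leg 2 (S1°W, 3862 m): east 3862 sin 181° = -67.40, north 3862 cos 181° = -3861.41
Net: -566.41 east, -4574.07 north. Distance = √((-566.41)² + (-4574.07)²) = 4609.010 m.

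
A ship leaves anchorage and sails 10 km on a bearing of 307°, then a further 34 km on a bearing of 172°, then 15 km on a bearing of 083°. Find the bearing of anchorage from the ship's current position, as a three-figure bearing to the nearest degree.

336°

Leg 1 (307°, 10 km): east 10 sin 307° = -7.99, north 10 cos 307° = 6.02
Leg 2 (172°, 34 km): east 34 sin 172° = 4.73, north 34 cos 172° = -33.67
Leg 3 (083°, 15 km): east 15 sin 83° = 14.89, north 15 cos 83° = 1.83
Net displacement: 11.63 east, -25.82 north. Direction back to start is (-11.63, 25.82): bearing = atan2(-11.63, 25.82) mod 360° = 335.75° ≈ 336°.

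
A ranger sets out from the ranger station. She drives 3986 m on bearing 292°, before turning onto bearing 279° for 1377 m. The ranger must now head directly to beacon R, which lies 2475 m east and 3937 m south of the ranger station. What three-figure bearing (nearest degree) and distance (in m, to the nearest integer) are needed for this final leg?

Leg 1 (292°, 3986 m): east 3986 sin 292° = -3695.75, north 3986 cos 292° = 1493.18
Leg 2 (279°, 1377 m): east 1377 sin 279° = -1360.05, north 1377 cos 279° = 215.41
Current position: (-5055.80, 1708.59). Target: (2475, -3937). Remaining: Δeast = 7530.80, Δnorth = -5645.59.
Bearing = atan2(7530.80, -5645.59) mod 360° = 126.86°; distance = √((7530.80)² + (-5645.59)²) = 9411.997 m.

127°, 9412 m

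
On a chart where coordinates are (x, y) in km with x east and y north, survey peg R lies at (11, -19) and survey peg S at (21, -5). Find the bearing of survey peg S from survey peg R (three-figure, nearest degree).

Δeast = 21 − 11 = 10.00; Δnorth = -5 − -19 = 14.00.
Bearing = atan2(Δeast, Δnorth) mod 360° = 35.54° ≈ 036°.

036°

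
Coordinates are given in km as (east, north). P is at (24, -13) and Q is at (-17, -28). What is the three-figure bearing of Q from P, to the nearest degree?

Δeast = -17 − 24 = -41.00; Δnorth = -28 − -13 = -15.00.
Bearing = atan2(Δeast, Δnorth) mod 360° = 249.90° ≈ 250°.

250°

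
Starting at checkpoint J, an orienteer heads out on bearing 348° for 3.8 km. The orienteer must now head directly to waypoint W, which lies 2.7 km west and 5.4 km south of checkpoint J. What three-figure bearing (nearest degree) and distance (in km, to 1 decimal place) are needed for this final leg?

Leg 1 (348°, 3.8 km): east 3.8 sin 348° = -0.79, north 3.8 cos 348° = 3.72
Current position: (-0.79, 3.72). Target: (-2.7, -5.4). Remaining: Δeast = -1.91, Δnorth = -9.12.
Bearing = atan2(-1.91, -9.12) mod 360° = 191.83°; distance = √((-1.91)² + (-9.12)²) = 9.315 km.

192°, 9.3 km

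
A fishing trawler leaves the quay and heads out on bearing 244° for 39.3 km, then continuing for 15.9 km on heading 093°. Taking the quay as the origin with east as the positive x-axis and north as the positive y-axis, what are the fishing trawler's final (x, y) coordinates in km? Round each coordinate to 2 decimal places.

Leg 1 (244°, 39.3 km): east 39.3 sin 244° = -35.32, north 39.3 cos 244° = -17.23
Leg 2 (093°, 15.9 km): east 15.9 sin 93° = 15.88, north 15.9 cos 93° = -0.83
Summing: -19.44 km east, -18.06 km north → (-19.44, -18.06).

(-19.44, -18.06)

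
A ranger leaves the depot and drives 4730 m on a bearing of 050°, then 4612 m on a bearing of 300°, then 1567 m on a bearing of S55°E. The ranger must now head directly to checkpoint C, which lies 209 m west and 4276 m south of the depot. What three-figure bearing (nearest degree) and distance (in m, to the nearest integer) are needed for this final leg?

Leg 1 (050°, 4730 m): east 4730 sin 50° = 3623.39, north 4730 cos 50° = 3040.39
Leg 2 (300°, 4612 m): east 4612 sin 300° = -3994.11, north 4612 cos 300° = 2306.00
Leg 3 (S55°E, 1567 m): east 1567 sin 125° = 1283.61, north 1567 cos 125° = -898.79
Current position: (912.89, 4447.59). Target: (-209, -4276). Remaining: Δeast = -1121.89, Δnorth = -8723.59.
Bearing = atan2(-1121.89, -8723.59) mod 360° = 187.33°; distance = √((-1121.89)² + (-8723.59)²) = 8795.435 m.

187°, 8795 m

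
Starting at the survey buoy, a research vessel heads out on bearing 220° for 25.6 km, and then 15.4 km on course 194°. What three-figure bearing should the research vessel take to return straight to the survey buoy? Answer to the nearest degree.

Leg 1 (220°, 25.6 km): east 25.6 sin 220° = -16.46, north 25.6 cos 220° = -19.61
Leg 2 (194°, 15.4 km): east 15.4 sin 194° = -3.73, north 15.4 cos 194° = -14.94
Net displacement: -20.18 east, -34.55 north. Direction back to start is (20.18, 34.55): bearing = atan2(20.18, 34.55) mod 360° = 30.29° ≈ 030°.

030°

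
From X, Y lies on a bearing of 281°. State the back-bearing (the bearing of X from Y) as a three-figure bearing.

Back-bearing = 281° − 180° = 101°.

101°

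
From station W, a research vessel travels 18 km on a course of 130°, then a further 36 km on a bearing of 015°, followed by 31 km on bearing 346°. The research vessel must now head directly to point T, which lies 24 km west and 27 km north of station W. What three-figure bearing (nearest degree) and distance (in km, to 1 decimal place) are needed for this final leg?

236°, 47.5 km

Leg 1 (130°, 18 km): east 18 sin 130° = 13.79, north 18 cos 130° = -11.57
Leg 2 (015°, 36 km): east 36 sin 15° = 9.32, north 36 cos 15° = 34.77
Leg 3 (346°, 31 km): east 31 sin 346° = -7.50, north 31 cos 346° = 30.08
Current position: (15.61, 53.28). Target: (-24, 27). Remaining: Δeast = -39.61, Δnorth = -26.28.
Bearing = atan2(-39.61, -26.28) mod 360° = 236.43°; distance = √((-39.61)² + (-26.28)²) = 47.534 km.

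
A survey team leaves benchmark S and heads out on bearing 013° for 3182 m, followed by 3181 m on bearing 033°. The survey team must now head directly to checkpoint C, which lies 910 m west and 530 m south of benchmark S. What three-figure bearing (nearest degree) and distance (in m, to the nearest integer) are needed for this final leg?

208°, 7138 m

Leg 1 (013°, 3182 m): east 3182 sin 13° = 715.79, north 3182 cos 13° = 3100.45
Leg 2 (033°, 3181 m): east 3181 sin 33° = 1732.50, north 3181 cos 33° = 2667.81
Current position: (2448.29, 5768.26). Target: (-910, -530). Remaining: Δeast = -3358.29, Δnorth = -6298.26.
Bearing = atan2(-3358.29, -6298.26) mod 360° = 208.07°; distance = √((-3358.29)² + (-6298.26)²) = 7137.658 m.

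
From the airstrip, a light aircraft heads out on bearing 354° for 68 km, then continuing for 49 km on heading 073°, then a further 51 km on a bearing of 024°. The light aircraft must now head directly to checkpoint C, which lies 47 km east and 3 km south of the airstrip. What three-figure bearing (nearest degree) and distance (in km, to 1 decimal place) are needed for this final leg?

186°, 132.2 km

Leg 1 (354°, 68 km): east 68 sin 354° = -7.11, north 68 cos 354° = 67.63
Leg 2 (073°, 49 km): east 49 sin 73° = 46.86, north 49 cos 73° = 14.33
Leg 3 (024°, 51 km): east 51 sin 24° = 20.74, north 51 cos 24° = 46.59
Current position: (60.49, 128.54). Target: (47, -3). Remaining: Δeast = -13.49, Δnorth = -131.54.
Bearing = atan2(-13.49, -131.54) mod 360° = 185.86°; distance = √((-13.49)² + (-131.54)²) = 132.235 km.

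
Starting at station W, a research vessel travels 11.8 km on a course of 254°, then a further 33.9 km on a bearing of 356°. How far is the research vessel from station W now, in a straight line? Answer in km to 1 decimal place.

Leg 1 (254°, 11.8 km): east 11.8 sin 254° = -11.34, north 11.8 cos 254° = -3.25
Leg 2 (356°, 33.9 km): east 33.9 sin 356° = -2.36, north 33.9 cos 356° = 33.82
Net: -13.71 east, 30.56 north. Distance = √((-13.71)² + (30.56)²) = 33.498 km.

33.5 km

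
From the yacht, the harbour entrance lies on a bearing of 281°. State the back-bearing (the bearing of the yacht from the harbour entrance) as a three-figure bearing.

Back-bearing = 281° − 180° = 101°.

101°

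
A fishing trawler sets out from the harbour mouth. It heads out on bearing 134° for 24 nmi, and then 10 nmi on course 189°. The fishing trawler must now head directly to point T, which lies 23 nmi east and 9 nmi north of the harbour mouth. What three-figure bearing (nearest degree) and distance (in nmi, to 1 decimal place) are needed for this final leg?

Leg 1 (134°, 24 nmi): east 24 sin 134° = 17.26, north 24 cos 134° = -16.67
Leg 2 (189°, 10 nmi): east 10 sin 189° = -1.56, north 10 cos 189° = -9.88
Current position: (15.70, -26.55). Target: (23, 9). Remaining: Δeast = 7.30, Δnorth = 35.55.
Bearing = atan2(7.30, 35.55) mod 360° = 11.60°; distance = √((7.30)² + (35.55)²) = 36.291 nmi.

012°, 36.3 nmi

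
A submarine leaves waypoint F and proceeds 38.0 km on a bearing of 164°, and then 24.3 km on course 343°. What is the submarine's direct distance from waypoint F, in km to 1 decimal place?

Leg 1 (164°, 38.0 km): east 38.0 sin 164° = 10.47, north 38.0 cos 164° = -36.53
Leg 2 (343°, 24.3 km): east 24.3 sin 343° = -7.10, north 24.3 cos 343° = 23.24
Net: 3.37 east, -13.29 north. Distance = √((3.37)² + (-13.29)²) = 13.710 km.

13.7 km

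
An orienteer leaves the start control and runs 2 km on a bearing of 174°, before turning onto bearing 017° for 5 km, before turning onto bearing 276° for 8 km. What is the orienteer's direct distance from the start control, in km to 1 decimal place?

Leg 1 (174°, 2 km): east 2 sin 174° = 0.21, north 2 cos 174° = -1.99
Leg 2 (017°, 5 km): east 5 sin 17° = 1.46, north 5 cos 17° = 4.78
Leg 3 (276°, 8 km): east 8 sin 276° = -7.96, north 8 cos 276° = 0.84
Net: -6.29 east, 3.63 north. Distance = √((-6.29)² + (3.63)²) = 7.258 km.

7.3 km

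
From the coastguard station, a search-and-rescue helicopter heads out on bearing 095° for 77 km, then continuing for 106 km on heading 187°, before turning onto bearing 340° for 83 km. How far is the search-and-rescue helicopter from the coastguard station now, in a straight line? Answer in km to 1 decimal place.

49.0 km

Leg 1 (095°, 77 km): east 77 sin 95° = 76.71, north 77 cos 95° = -6.71
Leg 2 (187°, 106 km): east 106 sin 187° = -12.92, north 106 cos 187° = -105.21
Leg 3 (340°, 83 km): east 83 sin 340° = -28.39, north 83 cos 340° = 77.99
Net: 35.40 east, -33.93 north. Distance = √((35.40)² + (-33.93)²) = 49.033 km.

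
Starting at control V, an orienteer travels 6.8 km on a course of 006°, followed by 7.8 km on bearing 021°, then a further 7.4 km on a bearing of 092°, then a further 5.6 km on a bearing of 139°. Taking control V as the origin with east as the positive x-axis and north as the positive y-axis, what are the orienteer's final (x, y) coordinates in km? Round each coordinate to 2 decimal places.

(14.58, 9.56)

Leg 1 (006°, 6.8 km): east 6.8 sin 6° = 0.71, north 6.8 cos 6° = 6.76
Leg 2 (021°, 7.8 km): east 7.8 sin 21° = 2.80, north 7.8 cos 21° = 7.28
Leg 3 (092°, 7.4 km): east 7.4 sin 92° = 7.40, north 7.4 cos 92° = -0.26
Leg 4 (139°, 5.6 km): east 5.6 sin 139° = 3.67, north 5.6 cos 139° = -4.23
Summing: 14.58 km east, 9.56 km north → (14.58, 9.56).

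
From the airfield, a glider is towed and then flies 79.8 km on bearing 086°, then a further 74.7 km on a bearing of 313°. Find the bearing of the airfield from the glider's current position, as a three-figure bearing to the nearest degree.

204°

Leg 1 (086°, 79.8 km): east 79.8 sin 86° = 79.61, north 79.8 cos 86° = 5.57
Leg 2 (313°, 74.7 km): east 74.7 sin 313° = -54.63, north 74.7 cos 313° = 50.95
Net displacement: 24.97 east, 56.51 north. Direction back to start is (-24.97, -56.51): bearing = atan2(-24.97, -56.51) mod 360° = 203.84° ≈ 204°.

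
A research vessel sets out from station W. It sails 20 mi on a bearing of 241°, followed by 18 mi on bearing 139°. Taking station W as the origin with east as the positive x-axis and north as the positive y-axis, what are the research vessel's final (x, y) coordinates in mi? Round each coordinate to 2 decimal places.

(-5.68, -23.28)

Leg 1 (241°, 20 mi): east 20 sin 241° = -17.49, north 20 cos 241° = -9.70
Leg 2 (139°, 18 mi): east 18 sin 139° = 11.81, north 18 cos 139° = -13.58
Summing: -5.68 mi east, -23.28 mi north → (-5.68, -23.28).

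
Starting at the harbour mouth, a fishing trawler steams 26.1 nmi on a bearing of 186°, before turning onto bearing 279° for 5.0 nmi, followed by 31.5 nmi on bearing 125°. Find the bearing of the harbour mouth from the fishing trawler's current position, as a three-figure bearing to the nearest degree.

337°

Leg 1 (186°, 26.1 nmi): east 26.1 sin 186° = -2.73, north 26.1 cos 186° = -25.96
Leg 2 (279°, 5.0 nmi): east 5.0 sin 279° = -4.94, north 5.0 cos 279° = 0.78
Leg 3 (125°, 31.5 nmi): east 31.5 sin 125° = 25.80, north 31.5 cos 125° = -18.07
Net displacement: 18.14 east, -43.24 north. Direction back to start is (-18.14, 43.24): bearing = atan2(-18.14, 43.24) mod 360° = 337.25° ≈ 337°.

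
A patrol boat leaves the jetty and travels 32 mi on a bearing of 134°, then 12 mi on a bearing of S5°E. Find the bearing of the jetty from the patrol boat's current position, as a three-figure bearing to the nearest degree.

Leg 1 (134°, 32 mi): east 32 sin 134° = 23.02, north 32 cos 134° = -22.23
Leg 2 (S5°E, 12 mi): east 12 sin 175° = 1.05, north 12 cos 175° = -11.95
Net displacement: 24.06 east, -34.18 north. Direction back to start is (-24.06, 34.18): bearing = atan2(-24.06, 34.18) mod 360° = 324.85° ≈ 325°.

325°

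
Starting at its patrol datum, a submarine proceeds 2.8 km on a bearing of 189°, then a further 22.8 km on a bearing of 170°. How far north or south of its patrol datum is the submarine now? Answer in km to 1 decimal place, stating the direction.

Leg 1 (189°, 2.8 km): east 2.8 sin 189° = -0.44, north 2.8 cos 189° = -2.77
Leg 2 (170°, 22.8 km): east 22.8 sin 170° = 3.96, north 22.8 cos 170° = -22.45
Net north component: -25.22 km.

25.2 km south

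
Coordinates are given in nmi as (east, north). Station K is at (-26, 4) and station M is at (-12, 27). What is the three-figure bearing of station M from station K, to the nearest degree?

031°

Δeast = -12 − -26 = 14.00; Δnorth = 27 − 4 = 23.00.
Bearing = atan2(Δeast, Δnorth) mod 360° = 31.33° ≈ 031°.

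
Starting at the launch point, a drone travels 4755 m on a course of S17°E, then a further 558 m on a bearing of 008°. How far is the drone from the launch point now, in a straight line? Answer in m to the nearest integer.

Leg 1 (S17°E, 4755 m): east 4755 sin 163° = 1390.23, north 4755 cos 163° = -4547.23
Leg 2 (008°, 558 m): east 558 sin 8° = 77.66, north 558 cos 8° = 552.57
Net: 1467.89 east, -3994.66 north. Distance = √((1467.89)² + (-3994.66)²) = 4255.819 m.

4256 m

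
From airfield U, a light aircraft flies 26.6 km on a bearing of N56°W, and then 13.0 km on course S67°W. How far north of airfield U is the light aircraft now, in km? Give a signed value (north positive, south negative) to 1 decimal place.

Leg 1 (N56°W, 26.6 km): east 26.6 sin 304° = -22.05, north 26.6 cos 304° = 14.87
Leg 2 (S67°W, 13.0 km): east 13.0 sin 247° = -11.97, north 13.0 cos 247° = -5.08
Net north component: 9.80 km.

9.8 km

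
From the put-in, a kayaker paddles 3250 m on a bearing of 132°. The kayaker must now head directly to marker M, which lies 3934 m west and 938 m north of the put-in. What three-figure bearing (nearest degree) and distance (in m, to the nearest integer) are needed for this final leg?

296°, 7071 m

Leg 1 (132°, 3250 m): east 3250 sin 132° = 2415.22, north 3250 cos 132° = -2174.67
Current position: (2415.22, -2174.67). Target: (-3934, 938). Remaining: Δeast = -6349.22, Δnorth = 3112.67.
Bearing = atan2(-6349.22, 3112.67) mod 360° = 296.12°; distance = √((-6349.22)² + (3112.67)²) = 7071.163 m.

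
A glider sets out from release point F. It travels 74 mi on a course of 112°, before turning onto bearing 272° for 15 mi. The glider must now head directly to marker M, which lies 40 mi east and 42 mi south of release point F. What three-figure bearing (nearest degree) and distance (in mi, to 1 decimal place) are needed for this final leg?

223°, 20.1 mi

Leg 1 (112°, 74 mi): east 74 sin 112° = 68.61, north 74 cos 112° = -27.72
Leg 2 (272°, 15 mi): east 15 sin 272° = -14.99, north 15 cos 272° = 0.52
Current position: (53.62, -27.20). Target: (40, -42). Remaining: Δeast = -13.62, Δnorth = -14.80.
Bearing = atan2(-13.62, -14.80) mod 360° = 222.62°; distance = √((-13.62)² + (-14.80)²) = 20.116 mi.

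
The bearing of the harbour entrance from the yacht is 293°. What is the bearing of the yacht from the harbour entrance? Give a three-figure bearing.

113°

Back-bearing = 293° − 180° = 113°.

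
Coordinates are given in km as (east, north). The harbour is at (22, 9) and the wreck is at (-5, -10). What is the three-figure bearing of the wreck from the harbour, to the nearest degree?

Δeast = -5 − 22 = -27.00; Δnorth = -10 − 9 = -19.00.
Bearing = atan2(Δeast, Δnorth) mod 360° = 234.87° ≈ 235°.

235°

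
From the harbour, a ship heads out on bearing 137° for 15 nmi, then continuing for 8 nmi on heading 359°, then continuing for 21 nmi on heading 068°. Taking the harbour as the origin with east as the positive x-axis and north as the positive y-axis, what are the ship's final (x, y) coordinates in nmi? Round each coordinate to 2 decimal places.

(29.56, 4.90)

Leg 1 (137°, 15 nmi): east 15 sin 137° = 10.23, north 15 cos 137° = -10.97
Leg 2 (359°, 8 nmi): east 8 sin 359° = -0.14, north 8 cos 359° = 8.00
Leg 3 (068°, 21 nmi): east 21 sin 68° = 19.47, north 21 cos 68° = 7.87
Summing: 29.56 nmi east, 4.90 nmi north → (29.56, 4.90).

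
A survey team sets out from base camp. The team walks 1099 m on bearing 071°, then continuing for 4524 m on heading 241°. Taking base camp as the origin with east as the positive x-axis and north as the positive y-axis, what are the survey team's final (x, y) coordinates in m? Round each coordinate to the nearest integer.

(-2918, -1835)

Leg 1 (071°, 1099 m): east 1099 sin 71° = 1039.12, north 1099 cos 71° = 357.80
Leg 2 (241°, 4524 m): east 4524 sin 241° = -3956.78, north 4524 cos 241° = -2193.28
Summing: -2917.65 m east, -1835.48 m north → (-2918, -1835).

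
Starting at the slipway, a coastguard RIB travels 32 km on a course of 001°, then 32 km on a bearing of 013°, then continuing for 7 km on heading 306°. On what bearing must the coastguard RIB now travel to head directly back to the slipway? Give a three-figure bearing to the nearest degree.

182°

Leg 1 (001°, 32 km): east 32 sin 1° = 0.56, north 32 cos 1° = 32.00
Leg 2 (013°, 32 km): east 32 sin 13° = 7.20, north 32 cos 13° = 31.18
Leg 3 (306°, 7 km): east 7 sin 306° = -5.66, north 7 cos 306° = 4.11
Net displacement: 2.09 east, 67.29 north. Direction back to start is (-2.09, -67.29): bearing = atan2(-2.09, -67.29) mod 360° = 181.78° ≈ 182°.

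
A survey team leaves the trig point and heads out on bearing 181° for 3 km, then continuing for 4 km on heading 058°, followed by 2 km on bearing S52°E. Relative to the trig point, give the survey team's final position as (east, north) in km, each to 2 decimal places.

Leg 1 (181°, 3 km): east 3 sin 181° = -0.05, north 3 cos 181° = -3.00
Leg 2 (058°, 4 km): east 4 sin 58° = 3.39, north 4 cos 58° = 2.12
Leg 3 (S52°E, 2 km): east 2 sin 128° = 1.58, north 2 cos 128° = -1.23
Summing: 4.92 km east, -2.11 km north → (4.92, -2.11).

(4.92, -2.11)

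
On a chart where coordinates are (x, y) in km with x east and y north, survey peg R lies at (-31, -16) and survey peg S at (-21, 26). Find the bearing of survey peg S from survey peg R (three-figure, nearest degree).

Δeast = -21 − -31 = 10.00; Δnorth = 26 − -16 = 42.00.
Bearing = atan2(Δeast, Δnorth) mod 360° = 13.39° ≈ 013°.

013°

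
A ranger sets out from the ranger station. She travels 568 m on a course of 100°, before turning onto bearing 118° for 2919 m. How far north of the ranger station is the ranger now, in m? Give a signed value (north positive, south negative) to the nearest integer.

Leg 1 (100°, 568 m): east 568 sin 100° = 559.37, north 568 cos 100° = -98.63
Leg 2 (118°, 2919 m): east 2919 sin 118° = 2577.32, north 2919 cos 118° = -1370.39
Net north component: -1469.02 m.

-1469 m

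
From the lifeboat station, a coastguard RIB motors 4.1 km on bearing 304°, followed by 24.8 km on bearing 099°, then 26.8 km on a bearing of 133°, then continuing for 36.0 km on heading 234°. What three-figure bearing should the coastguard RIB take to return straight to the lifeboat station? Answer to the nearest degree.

Leg 1 (304°, 4.1 km): east 4.1 sin 304° = -3.40, north 4.1 cos 304° = 2.29
Leg 2 (099°, 24.8 km): east 24.8 sin 99° = 24.49, north 24.8 cos 99° = -3.88
Leg 3 (133°, 26.8 km): east 26.8 sin 133° = 19.60, north 26.8 cos 133° = -18.28
Leg 4 (234°, 36.0 km): east 36.0 sin 234° = -29.12, north 36.0 cos 234° = -21.16
Net displacement: 11.57 east, -41.02 north. Direction back to start is (-11.57, 41.02): bearing = atan2(-11.57, 41.02) mod 360° = 344.25° ≈ 344°.

344°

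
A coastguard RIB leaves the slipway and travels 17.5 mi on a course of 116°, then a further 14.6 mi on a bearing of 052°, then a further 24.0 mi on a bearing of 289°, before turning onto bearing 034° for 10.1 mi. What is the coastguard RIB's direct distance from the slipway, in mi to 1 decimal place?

Leg 1 (116°, 17.5 mi): east 17.5 sin 116° = 15.73, north 17.5 cos 116° = -7.67
Leg 2 (052°, 14.6 mi): east 14.6 sin 52° = 11.50, north 14.6 cos 52° = 8.99
Leg 3 (289°, 24.0 mi): east 24.0 sin 289° = -22.69, north 24.0 cos 289° = 7.81
Leg 4 (034°, 10.1 mi): east 10.1 sin 34° = 5.65, north 10.1 cos 34° = 8.37
Net: 10.19 east, 17.50 north. Distance = √((10.19)² + (17.50)²) = 20.254 mi.

20.3 mi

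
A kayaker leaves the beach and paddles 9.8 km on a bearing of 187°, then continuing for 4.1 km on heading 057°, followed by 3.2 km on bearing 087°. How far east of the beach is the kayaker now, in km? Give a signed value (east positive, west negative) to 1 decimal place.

5.4 km

Leg 1 (187°, 9.8 km): east 9.8 sin 187° = -1.19, north 9.8 cos 187° = -9.73
Leg 2 (057°, 4.1 km): east 4.1 sin 57° = 3.44, north 4.1 cos 57° = 2.23
Leg 3 (087°, 3.2 km): east 3.2 sin 87° = 3.20, north 3.2 cos 87° = 0.17
Net east component: 5.44 km.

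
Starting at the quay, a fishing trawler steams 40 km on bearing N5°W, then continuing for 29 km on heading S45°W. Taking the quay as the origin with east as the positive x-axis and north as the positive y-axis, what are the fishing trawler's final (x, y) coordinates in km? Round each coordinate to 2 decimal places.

(-23.99, 19.34)

Leg 1 (N5°W, 40 km): east 40 sin 355° = -3.49, north 40 cos 355° = 39.85
Leg 2 (S45°W, 29 km): east 29 sin 225° = -20.51, north 29 cos 225° = -20.51
Summing: -23.99 km east, 19.34 km north → (-23.99, 19.34).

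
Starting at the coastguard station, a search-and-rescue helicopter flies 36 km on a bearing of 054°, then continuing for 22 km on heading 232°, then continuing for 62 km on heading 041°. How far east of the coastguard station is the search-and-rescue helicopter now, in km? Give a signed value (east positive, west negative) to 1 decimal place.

Leg 1 (054°, 36 km): east 36 sin 54° = 29.12, north 36 cos 54° = 21.16
Leg 2 (232°, 22 km): east 22 sin 232° = -17.34, north 22 cos 232° = -13.54
Leg 3 (041°, 62 km): east 62 sin 41° = 40.68, north 62 cos 41° = 46.79
Net east component: 52.46 km.

52.5 km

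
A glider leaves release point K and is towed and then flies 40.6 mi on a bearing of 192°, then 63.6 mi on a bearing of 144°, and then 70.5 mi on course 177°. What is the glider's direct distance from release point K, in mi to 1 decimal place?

Leg 1 (192°, 40.6 mi): east 40.6 sin 192° = -8.44, north 40.6 cos 192° = -39.71
Leg 2 (144°, 63.6 mi): east 63.6 sin 144° = 37.38, north 63.6 cos 144° = -51.45
Leg 3 (177°, 70.5 mi): east 70.5 sin 177° = 3.69, north 70.5 cos 177° = -70.40
Net: 32.63 east, -161.57 north. Distance = √((32.63)² + (-161.57)²) = 164.832 mi.

164.8 mi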